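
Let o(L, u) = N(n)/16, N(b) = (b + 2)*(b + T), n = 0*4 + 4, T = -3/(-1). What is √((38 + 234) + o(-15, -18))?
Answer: 13*√26/4 ≈ 16.572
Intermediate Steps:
T = 3 (T = -3*(-1) = 3)
n = 4 (n = 0 + 4 = 4)
N(b) = (2 + b)*(3 + b) (N(b) = (b + 2)*(b + 3) = (2 + b)*(3 + b))
o(L, u) = 21/8 (o(L, u) = (6 + 4² + 5*4)/16 = (6 + 16 + 20)*(1/16) = 42*(1/16) = 21/8)
√((38 + 234) + o(-15, -18)) = √((38 + 234) + 21/8) = √(272 + 21/8) = √(2197/8) = 13*√26/4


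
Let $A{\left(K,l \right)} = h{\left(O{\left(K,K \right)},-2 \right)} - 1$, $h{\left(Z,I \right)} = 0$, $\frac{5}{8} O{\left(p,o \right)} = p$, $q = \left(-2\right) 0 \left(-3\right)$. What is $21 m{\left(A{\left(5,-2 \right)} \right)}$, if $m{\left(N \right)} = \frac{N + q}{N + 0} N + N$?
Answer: $-42$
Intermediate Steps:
$q = 0$ ($q = 0 \left(-3\right) = 0$)
$O{\left(p,o \right)} = \frac{8 p}{5}$
$A{\left(K,l \right)} = -1$ ($A{\left(K,l \right)} = 0 - 1 = -1$)
$m{\left(N \right)} = 2 N$ ($m{\left(N \right)} = \frac{N + 0}{N + 0} N + N = \frac{N}{N} N + N = 1 N + N = N + N = 2 N$)
$21 m{\left(A{\left(5,-2 \right)} \right)} = 21 \cdot 2 \left(-1\right) = 21 \left(-2\right) = -42$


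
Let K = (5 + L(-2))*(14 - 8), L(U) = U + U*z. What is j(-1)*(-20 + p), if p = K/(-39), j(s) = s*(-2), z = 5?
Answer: -492/13 ≈ -37.846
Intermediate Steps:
L(U) = 6*U (L(U) = U + U*5 = U + 5*U = 6*U)
K = -42 (K = (5 + 6*(-2))*(14 - 8) = (5 - 12)*6 = -7*6 = -42)
j(s) = -2*s
p = 14/13 (p = -42/(-39) = -42*(-1/39) = 14/13 ≈ 1.0769)
j(-1)*(-20 + p) = (-2*(-1))*(-20 + 14/13) = 2*(-246/13) = -492/13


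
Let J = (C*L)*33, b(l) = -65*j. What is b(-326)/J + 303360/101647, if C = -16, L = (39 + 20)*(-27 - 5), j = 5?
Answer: 302375627765/101328235008 ≈ 2.9841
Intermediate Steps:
b(l) = -325 (b(l) = -65*5 = -325)
L = -1888 (L = 59*(-32) = -1888)
J = 996864 (J = -16*(-1888)*33 = 30208*33 = 996864)
b(-326)/J + 303360/101647 = -325/996864 + 303360/101647 = 302375627765/101328235008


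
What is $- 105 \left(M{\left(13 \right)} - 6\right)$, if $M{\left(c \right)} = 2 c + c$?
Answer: $-3465$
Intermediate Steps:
$M{\left(c \right)} = 3 c$
$- 105 \left(M{\left(13 \right)} - 6\right) = - 105 \left(3 \cdot 13 - 6\right) = - 105 \left(39 - 6\right) = \left(-105\right) 33 = -3465$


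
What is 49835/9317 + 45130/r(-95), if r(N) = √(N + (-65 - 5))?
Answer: 49835/9317 - 9026*I*√165/33 ≈ 5.3488 - 3513.4*I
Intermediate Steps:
r(N) = √(-70 + N) (r(N) = √(N - 70) = √(-70 + N))
49835/9317 + 45130/r(-95) = 49835/9317 + 45130/(√(-70 - 95)) = 49835*(1/9317) + 45130/(√(-165)) = 49835/9317 + 45130/((I*√165)) = 49835/9317 + 45130*(-I*√165/165) = 49835/9317 - 9026*I*√165/33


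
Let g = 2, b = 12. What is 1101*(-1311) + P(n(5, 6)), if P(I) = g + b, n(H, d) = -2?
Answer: -1443397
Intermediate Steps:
P(I) = 14 (P(I) = 2 + 12 = 14)
1101*(-1311) + P(n(5, 6)) = 1101*(-1311) + 14 = -1443411 + 14 = -1443397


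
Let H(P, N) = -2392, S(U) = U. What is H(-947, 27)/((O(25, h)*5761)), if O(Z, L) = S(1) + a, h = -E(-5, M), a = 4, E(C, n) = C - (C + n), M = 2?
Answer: -2392/28805 ≈ -0.083041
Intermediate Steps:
E(C, n) = -n (E(C, n) = C + (-C - n) = -n)
h = 2 (h = -(-1)*2 = -1*(-2) = 2)
O(Z, L) = 5 (O(Z, L) = 1 + 4 = 5)
H(-947, 27)/((O(25, h)*5761)) = -2392/(5*5761) = -2392/28805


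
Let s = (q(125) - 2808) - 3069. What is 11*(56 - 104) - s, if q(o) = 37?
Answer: 5312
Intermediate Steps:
s = -5840 (s = (37 - 2808) - 3069 = -2771 - 3069 = -5840)
11*(56 - 104) - s = 11*(56 - 104) - 1*(-5840) = 11*(-48) + 5840 = -528 + 5840 = 5312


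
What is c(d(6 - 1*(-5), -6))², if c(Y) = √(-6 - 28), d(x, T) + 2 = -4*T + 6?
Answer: -34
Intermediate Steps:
d(x, T) = 4 - 4*T (d(x, T) = -2 + (-4*T + 6) = -2 + (6 - 4*T) = 4 - 4*T)
c(Y) = I*√34 (c(Y) = √(-34) = I*√34)
c(d(6 - 1*(-5), -6))² = (I*√34)² = -34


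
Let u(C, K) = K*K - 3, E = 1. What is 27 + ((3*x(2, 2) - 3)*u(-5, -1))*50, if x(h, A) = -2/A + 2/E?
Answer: 27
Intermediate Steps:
x(h, A) = 2 - 2/A (x(h, A) = -2/A + 2/1 = -2/A + 2*1 = -2/A + 2 = 2 - 2/A)
u(C, K) = -3 + K² (u(C, K) = K² - 3 = -3 + K²)
27 + ((3*x(2, 2) - 3)*u(-5, -1))*50 = 27 + ((3*(2 - 2/2) - 3)*(-3 + (-1)²))*50 = 27 + ((3*(2 - 2*½) - 3)*(-3 + 1))*50 = 27 + ((3*(2 - 1) - 3)*(-2))*50 = 27 + ((3*1 - 3)*(-2))*50 = 27 + ((3 - 3)*(-2))*50 = 27 + (0*(-2))*50 = 27 + 0*50 = 27 + 0 = 27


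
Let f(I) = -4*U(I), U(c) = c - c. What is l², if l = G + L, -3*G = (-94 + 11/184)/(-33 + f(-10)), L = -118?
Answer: 4694905233529/331822656 ≈ 14149.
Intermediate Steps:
U(c) = 0
f(I) = 0 (f(I) = -4*0 = 0)
G = -17285/18216 (G = -(-94 + 11/184)/(3*(-33 + 0)) = -(-94 + 11*(1/184))/(3*(-33)) = -(-94 + 11/184)*(-1)/(3*33) = -(-17285)*(-1)/(552*33) = -⅓*17285/6072 = -17285/18216 ≈ -0.94889)
l = -2166773/18216 (l = -17285/18216 - 118 = -2166773/18216 ≈ -118.95)
l² = (-2166773/18216)² = 4694905233529/331822656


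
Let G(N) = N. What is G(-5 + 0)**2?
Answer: 25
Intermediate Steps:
G(-5 + 0)**2 = (-5 + 0)**2 = (-5)**2 = 25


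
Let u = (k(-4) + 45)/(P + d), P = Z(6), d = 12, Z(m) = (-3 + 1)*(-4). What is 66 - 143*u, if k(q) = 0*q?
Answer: -1023/4 ≈ -255.75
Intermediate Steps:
k(q) = 0
Z(m) = 8 (Z(m) = -2*(-4) = 8)
P = 8
u = 9/4 (u = (0 + 45)/(8 + 12) = 45/20 = 45*(1/20) = 9/4 ≈ 2.2500)
66 - 143*u = 66 - 143*9/4 = 66 - 1287/4 = -1023/4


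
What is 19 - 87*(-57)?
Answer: 4978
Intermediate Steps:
19 - 87*(-57) = 19 + 4959 = 4978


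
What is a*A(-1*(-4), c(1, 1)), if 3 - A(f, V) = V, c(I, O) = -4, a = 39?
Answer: 273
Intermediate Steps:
A(f, V) = 3 - V
a*A(-1*(-4), c(1, 1)) = 39*(3 - 1*(-4)) = 39*(3 + 4) = 39*7 = 273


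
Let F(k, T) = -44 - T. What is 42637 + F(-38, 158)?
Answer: 42435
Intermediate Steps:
42637 + F(-38, 158) = 42637 + (-44 - 1*158) = 42637 + (-44 - 158) = 42637 - 202 = 42435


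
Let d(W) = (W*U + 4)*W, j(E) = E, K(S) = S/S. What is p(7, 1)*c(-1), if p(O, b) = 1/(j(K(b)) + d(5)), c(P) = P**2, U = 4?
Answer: 1/121 ≈ 0.0082645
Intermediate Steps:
K(S) = 1
d(W) = W*(4 + 4*W) (d(W) = (W*4 + 4)*W = (4*W + 4)*W = (4 + 4*W)*W = W*(4 + 4*W))
p(O, b) = 1/121 (p(O, b) = 1/(1 + 4*5*(1 + 5)) = 1/(1 + 4*5*6) = 1/(1 + 120) = 1/121)
p(7, 1)*c(-1) = (1/121)*(-1)**2 = (1/121)*1 = 1/121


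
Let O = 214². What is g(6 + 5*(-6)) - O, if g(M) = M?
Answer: -45820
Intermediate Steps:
O = 45796
g(6 + 5*(-6)) - O = (6 + 5*(-6)) - 1*45796 = (6 - 30) - 45796 = -24 - 45796 = -45820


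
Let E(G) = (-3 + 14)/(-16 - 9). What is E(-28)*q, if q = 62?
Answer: -682/25 ≈ -27.280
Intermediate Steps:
E(G) = -11/25 (E(G) = 11/(-25) = 11*(-1/25) = -11/25)
E(-28)*q = -11/25*62 = -682/25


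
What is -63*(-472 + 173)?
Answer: 18837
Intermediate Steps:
-63*(-472 + 173) = -63*(-299) = 18837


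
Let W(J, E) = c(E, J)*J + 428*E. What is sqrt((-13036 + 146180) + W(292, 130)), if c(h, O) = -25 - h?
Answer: 2*sqrt(35881) ≈ 378.85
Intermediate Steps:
W(J, E) = 428*E + J*(-25 - E) (W(J, E) = (-25 - E)*J + 428*E = J*(-25 - E) + 428*E = 428*E + J*(-25 - E))
sqrt((-13036 + 146180) + W(292, 130)) = sqrt((-13036 + 146180) + (428*130 - 1*292*(25 + 130))) = sqrt(133144 + (55640 - 1*292*155)) = sqrt(133144 + (55640 - 45260)) = sqrt(133144 + 10380) = sqrt(143524) = 2*sqrt(35881)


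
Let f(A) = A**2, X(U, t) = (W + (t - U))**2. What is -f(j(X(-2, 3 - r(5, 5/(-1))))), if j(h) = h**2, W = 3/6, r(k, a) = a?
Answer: -37822859361/256 ≈ -1.4775e+8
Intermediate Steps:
W = 1/2 (W = 3*(1/6) = 1/2 ≈ 0.50000)
X(U, t) = (1/2 + t - U)**2 (X(U, t) = (1/2 + (t - U))**2 = (1/2 + t - U)**2)
-f(j(X(-2, 3 - r(5, 5/(-1))))) = -(((1 - 2*(-2) + 2*(3 - 5/(-1)))**2/4)**2)**2 = -(((1 + 4 + 2*(3 - 5*(-1)))**2/4)**2)**2 = -(((1 + 4 + 2*(3 - 1*(-5)))**2/4)**2)**2 = -(((1 + 4 + 2*(3 + 5))**2/4)**2)**2 = -(((1 + 4 + 2*8)**2/4)**2)**2 = -(((1 + 4 + 16)**2/4)**2)**2 = -(((1/4)*21**2)**2)**2 = -(((1/4)*441)**2)**2 = -((441/4)**2)**2 = -(194481/16)**2 = -1*37822859361/256 = -37822859361/256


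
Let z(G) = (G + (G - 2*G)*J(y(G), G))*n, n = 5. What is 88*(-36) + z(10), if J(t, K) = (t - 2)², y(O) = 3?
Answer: -3168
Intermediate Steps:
J(t, K) = (-2 + t)²
z(G) = 0 (z(G) = (G + (G - 2*G)*(-2 + 3)²)*5 = (G - G*1²)*5 = (G - G*1)*5 = (G - G)*5 = 0*5 = 0)
88*(-36) + z(10) = 88*(-36) + 0 = -3168 + 0 = -3168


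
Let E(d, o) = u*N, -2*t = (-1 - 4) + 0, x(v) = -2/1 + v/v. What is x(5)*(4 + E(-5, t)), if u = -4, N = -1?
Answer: -8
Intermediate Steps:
x(v) = -1 (x(v) = -2*1 + 1 = -2 + 1 = -1)
t = 5/2 (t = -((-1 - 4) + 0)/2 = -(-5 + 0)/2 = -½*(-5) = 5/2 ≈ 2.5000)
E(d, o) = 4 (E(d, o) = -4*(-1) = 4)
x(5)*(4 + E(-5, t)) = -(4 + 4) = -1*8 = -8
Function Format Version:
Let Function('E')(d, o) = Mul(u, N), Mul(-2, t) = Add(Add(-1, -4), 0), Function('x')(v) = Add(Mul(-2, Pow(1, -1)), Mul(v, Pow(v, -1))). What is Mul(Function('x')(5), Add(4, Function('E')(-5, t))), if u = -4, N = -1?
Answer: -8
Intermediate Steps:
Function('x')(v) = -1 (Function('x')(v) = Add(Mul(-2, 1), 1) = Add(-2, 1) = -1)
t = Rational(5, 2) (t = Mul(Rational(-1, 2), Add(Add(-1, -4), 0)) = Mul(Rational(-1, 2), Add(-5, 0)) = Mul(Rational(-1, 2), -5) = Rational(5, 2) ≈ 2.5000)
Function('E')(d, o) = 4 (Function('E')(d, o) = Mul(-4, -1) = 4)
Mul(Function('x')(5), Add(4, Function('E')(-5, t))) = Mul(-1, Add(4, 4)) = Mul(-1, 8) = -8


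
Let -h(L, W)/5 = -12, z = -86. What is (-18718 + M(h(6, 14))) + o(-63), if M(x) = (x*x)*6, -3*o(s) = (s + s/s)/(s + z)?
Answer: 1288192/447 ≈ 2881.9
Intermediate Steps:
h(L, W) = 60 (h(L, W) = -5*(-12) = 60)
o(s) = -(1 + s)/(3*(-86 + s)) (o(s) = -(s + s/s)/(3*(s - 86)) = -(s + 1)/(3*(-86 + s)) = -(1 + s)/(3*(-86 + s)))
M(x) = 6*x² (M(x) = x²*6 = 6*x²)
(-18718 + M(h(6, 14))) + o(-63) = (-18718 + 6*60²) + (-1 - 1*(-63))/(3*(-86 - 63)) = (-18718 + 6*3600) + (⅓)*(-1 + 63)/(-149) = (-18718 + 21600) + (⅓)*(-1/149)*62 = 2882 - 62/447 = 1288192/447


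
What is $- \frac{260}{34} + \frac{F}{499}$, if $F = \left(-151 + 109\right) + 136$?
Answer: $- \frac{63272}{8483} \approx -7.4587$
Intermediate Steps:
$F = 94$ ($F = -42 + 136 = 94$)
$- \frac{260}{34} + \frac{F}{499} = - \frac{260}{34} + \frac{94}{499} = \left(-260\right) \frac{1}{34} + 94 \cdot \frac{1}{499} = - \frac{130}{17} + \frac{94}{499} = - \frac{63272}{8483}$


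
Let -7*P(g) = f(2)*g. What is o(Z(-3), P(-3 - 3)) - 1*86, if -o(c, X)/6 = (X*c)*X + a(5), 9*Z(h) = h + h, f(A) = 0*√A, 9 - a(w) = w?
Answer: -110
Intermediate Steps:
a(w) = 9 - w
f(A) = 0
P(g) = 0 (P(g) = -0*g = -⅐*0 = 0)
Z(h) = 2*h/9 (Z(h) = (h + h)/9 = (2*h)/9 = 2*h/9)
o(c, X) = -24 - 6*c*X² (o(c, X) = -6*((X*c)*X + (9 - 1*5)) = -6*(c*X² + (9 - 5)) = -6*(c*X² + 4) = -6*(4 + c*X²) = -24 - 6*c*X²)
o(Z(-3), P(-3 - 3)) - 1*86 = (-24 - 6*(2/9)*(-3)*0²) - 1*86 = (-24 - 6*(-⅔)*0) - 86 = (-24 + 0) - 86 = -24 - 86 = -110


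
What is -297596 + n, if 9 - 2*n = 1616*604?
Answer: -1571247/2 ≈ -7.8562e+5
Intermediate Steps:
n = -976055/2 (n = 9/2 - 808*604 = 9/2 - 1/2*976064 = 9/2 - 488032 = -976055/2 ≈ -4.8803e+5)
-297596 + n = -297596 - 976055/2 = -1571247/2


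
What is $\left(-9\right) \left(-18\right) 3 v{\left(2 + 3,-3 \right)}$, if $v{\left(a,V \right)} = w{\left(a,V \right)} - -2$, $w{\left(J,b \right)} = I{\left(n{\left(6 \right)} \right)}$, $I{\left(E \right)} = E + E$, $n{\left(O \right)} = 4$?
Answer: $4860$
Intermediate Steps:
$I{\left(E \right)} = 2 E$
$w{\left(J,b \right)} = 8$ ($w{\left(J,b \right)} = 2 \cdot 4 = 8$)
$v{\left(a,V \right)} = 10$ ($v{\left(a,V \right)} = 8 - -2 = 8 + 2 = 10$)
$\left(-9\right) \left(-18\right) 3 v{\left(2 + 3,-3 \right)} = \left(-9\right) \left(-18\right) 3 \cdot 10 = 162 \cdot 3 \cdot 10 = 486 \cdot 10 = 4860$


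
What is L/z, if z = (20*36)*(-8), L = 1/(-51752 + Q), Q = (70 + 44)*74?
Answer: 1/249500160 ≈ 4.0080e-9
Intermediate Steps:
Q = 8436 (Q = 114*74 = 8436)
L = -1/43316 (L = 1/(-51752 + 8436) = 1/(-43316) = -1/43316 ≈ -2.3086e-5)
z = -5760 (z = 720*(-8) = -5760)
L/z = -1/43316/(-5760) = -1/43316*(-1/5760) = 1/249500160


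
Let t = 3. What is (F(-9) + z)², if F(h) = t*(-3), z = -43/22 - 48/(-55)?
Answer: 1229881/12100 ≈ 101.64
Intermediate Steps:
z = -119/110 (z = -43*1/22 - 48*(-1/55) = -43/22 + 48/55 = -119/110 ≈ -1.0818)
F(h) = -9 (F(h) = 3*(-3) = -9)
(F(-9) + z)² = (-9 - 119/110)² = (-1109/110)² = 1229881/12100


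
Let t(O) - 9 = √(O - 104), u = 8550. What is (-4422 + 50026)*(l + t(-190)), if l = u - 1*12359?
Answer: -173295200 + 319228*I*√6 ≈ -1.733e+8 + 7.8195e+5*I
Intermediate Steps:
t(O) = 9 + √(-104 + O) (t(O) = 9 + √(O - 104) = 9 + √(-104 + O))
l = -3809 (l = 8550 - 1*12359 = 8550 - 12359 = -3809)
(-4422 + 50026)*(l + t(-190)) = (-4422 + 50026)*(-3809 + (9 + √(-104 - 190))) = 45604*(-3809 + (9 + √(-294))) = 45604*(-3809 + (9 + 7*I*√6)) = 45604*(-3800 + 7*I*√6) = -173295200 + 319228*I*√6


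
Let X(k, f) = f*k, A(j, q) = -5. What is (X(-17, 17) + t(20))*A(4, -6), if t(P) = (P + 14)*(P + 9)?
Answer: -3485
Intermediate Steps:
t(P) = (9 + P)*(14 + P) (t(P) = (14 + P)*(9 + P) = (9 + P)*(14 + P))
(X(-17, 17) + t(20))*A(4, -6) = (17*(-17) + (126 + 20**2 + 23*20))*(-5) = (-289 + (126 + 400 + 460))*(-5) = (-289 + 986)*(-5) = 697*(-5) = -3485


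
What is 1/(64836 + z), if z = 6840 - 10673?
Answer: 1/61003 ≈ 1.6393e-5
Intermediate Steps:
z = -3833
1/(64836 + z) = 1/(64836 - 3833) = 1/61003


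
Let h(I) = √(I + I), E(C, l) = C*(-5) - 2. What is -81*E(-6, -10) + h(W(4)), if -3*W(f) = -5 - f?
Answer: -2268 + √6 ≈ -2265.6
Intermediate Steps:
W(f) = 5/3 + f/3 (W(f) = -(-5 - f)/3 = 5/3 + f/3)
E(C, l) = -2 - 5*C (E(C, l) = -5*C - 2 = -2 - 5*C)
h(I) = √2*√I (h(I) = √(2*I) = √2*√I)
-81*E(-6, -10) + h(W(4)) = -81*(-2 - 5*(-6)) + √2*√(5/3 + (⅓)*4) = -81*(-2 + 30) + √2*√(5/3 + 4/3) = -81*28 + √2*√3 = -2268 + √6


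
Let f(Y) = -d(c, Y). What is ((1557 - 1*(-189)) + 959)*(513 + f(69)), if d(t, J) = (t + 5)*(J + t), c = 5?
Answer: -614035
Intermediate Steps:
d(t, J) = (5 + t)*(J + t)
f(Y) = -50 - 10*Y (f(Y) = -(5**2 + 5*Y + 5*5 + Y*5) = -(25 + 5*Y + 25 + 5*Y) = -(50 + 10*Y) = -50 - 10*Y)
((1557 - 1*(-189)) + 959)*(513 + f(69)) = ((1557 - 1*(-189)) + 959)*(513 + (-50 - 10*69)) = ((1557 + 189) + 959)*(513 + (-50 - 690)) = (1746 + 959)*(513 - 740) = 2705*(-227) = -614035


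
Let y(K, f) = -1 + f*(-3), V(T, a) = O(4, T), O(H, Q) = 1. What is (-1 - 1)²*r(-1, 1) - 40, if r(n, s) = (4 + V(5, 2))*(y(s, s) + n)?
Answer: -140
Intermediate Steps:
V(T, a) = 1
y(K, f) = -1 - 3*f
r(n, s) = -5 - 15*s + 5*n (r(n, s) = (4 + 1)*((-1 - 3*s) + n) = 5*(-1 + n - 3*s) = -5 - 15*s + 5*n)
(-1 - 1)²*r(-1, 1) - 40 = (-1 - 1)²*(-5 - 15*1 + 5*(-1)) - 40 = (-2)²*(-5 - 15 - 5) - 40 = 4*(-25) - 40 = -100 - 40 = -140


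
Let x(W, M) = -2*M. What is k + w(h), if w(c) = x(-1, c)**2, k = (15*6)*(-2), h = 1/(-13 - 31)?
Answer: -87119/484 ≈ -180.00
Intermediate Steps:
h = -1/44 (h = 1/(-44) = -1/44 ≈ -0.022727)
k = -180 (k = 90*(-2) = -180)
w(c) = 4*c**2 (w(c) = (-2*c)**2 = 4*c**2)
k + w(h) = -180 + 4*(-1/44)**2 = -180 + 4*(1/1936) = -180 + 1/484 = -87119/484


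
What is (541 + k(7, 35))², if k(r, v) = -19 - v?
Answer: 237169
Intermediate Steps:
(541 + k(7, 35))² = (541 + (-19 - 1*35))² = (541 + (-19 - 35))² = (541 - 54)² = 487² = 237169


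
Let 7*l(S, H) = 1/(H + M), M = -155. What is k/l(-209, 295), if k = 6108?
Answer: 5985840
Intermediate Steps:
l(S, H) = 1/(7*(-155 + H)) (l(S, H) = 1/(7*(H - 155)) = 1/(7*(-155 + H)))
k/l(-209, 295) = 6108/((1/(7*(-155 + 295)))) = 6108/(((1/7)/140)) = 6108/(((1/7)*(1/140))) = 6108/(1/980) = 6108*980 = 5985840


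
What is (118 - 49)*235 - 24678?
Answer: -8463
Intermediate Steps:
(118 - 49)*235 - 24678 = 69*235 - 24678 = 16215 - 24678 = -8463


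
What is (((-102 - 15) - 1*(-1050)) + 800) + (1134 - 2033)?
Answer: 834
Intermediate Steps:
(((-102 - 15) - 1*(-1050)) + 800) + (1134 - 2033) = ((-117 + 1050) + 800) - 899 = (933 + 800) - 899 = 1733 - 899 = 834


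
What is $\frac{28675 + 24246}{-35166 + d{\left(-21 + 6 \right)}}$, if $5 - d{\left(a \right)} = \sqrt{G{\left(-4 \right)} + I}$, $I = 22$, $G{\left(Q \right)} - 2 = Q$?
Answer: $- \frac{1860755281}{1236295901} + \frac{105842 \sqrt{5}}{1236295901} \approx -1.5049$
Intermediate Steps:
$G{\left(Q \right)} = 2 + Q$
$d{\left(a \right)} = 5 - 2 \sqrt{5}$ ($d{\left(a \right)} = 5 - \sqrt{\left(2 - 4\right) + 22} = 5 - \sqrt{-2 + 22} = 5 - \sqrt{20} = 5 - 2 \sqrt{5}$)
$\frac{28675 + 24246}{-35166 + d{\left(-21 + 6 \right)}} = \frac{28675 + 24246}{-35166 + \left(5 - 2 \sqrt{5}\right)} = \frac{52921}{-35161 - 2 \sqrt{5}}$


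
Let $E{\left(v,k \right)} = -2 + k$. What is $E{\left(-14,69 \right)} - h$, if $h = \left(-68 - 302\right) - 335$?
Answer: $772$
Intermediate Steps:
$h = -705$ ($h = -370 - 335 = -705$)
$E{\left(-14,69 \right)} - h = \left(-2 + 69\right) - -705 = 67 + 705 = 772$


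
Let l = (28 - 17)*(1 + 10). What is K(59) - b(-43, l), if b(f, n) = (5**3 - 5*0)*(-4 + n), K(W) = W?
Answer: -14566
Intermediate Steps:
l = 121 (l = 11*11 = 121)
b(f, n) = -500 + 125*n (b(f, n) = (125 + 0)*(-4 + n) = 125*(-4 + n) = -500 + 125*n)
K(59) - b(-43, l) = 59 - (-500 + 125*121) = 59 - (-500 + 15125) = 59 - 1*14625 = 59 - 14625 = -14566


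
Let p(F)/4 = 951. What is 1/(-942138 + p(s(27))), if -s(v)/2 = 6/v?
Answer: -1/938334 ≈ -1.0657e-6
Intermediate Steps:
s(v) = -12/v
p(F) = 3804 (p(F) = 4*951 = 3804)
1/(-942138 + p(s(27))) = 1/(-942138 + 3804) = 1/(-938334) = -1/938334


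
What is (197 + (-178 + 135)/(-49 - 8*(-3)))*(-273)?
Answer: -1356264/25 ≈ -54251.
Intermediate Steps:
(197 + (-178 + 135)/(-49 - 8*(-3)))*(-273) = (197 - 43/(-49 + 24))*(-273) = (197 - 43/(-25))*(-273) = (197 - 43*(-1/25))*(-273) = (197 + 43/25)*(-273) = (4968/25)*(-273) = -1356264/25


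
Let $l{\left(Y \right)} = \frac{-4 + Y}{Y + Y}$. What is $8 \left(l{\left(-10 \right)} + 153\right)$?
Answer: $\frac{6148}{5} \approx 1229.6$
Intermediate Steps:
$l{\left(Y \right)} = \frac{-4 + Y}{2 Y}$
$8 \left(l{\left(-10 \right)} + 153\right) = 8 \left(\frac{-4 - 10}{2 \left(-10\right)} + 153\right) = 8 \left(\frac{1}{2} \left(- \frac{1}{10}\right) \left(-14\right) + 153\right) = 8 \left(\frac{7}{10} + 153\right) = 8 \cdot \frac{1537}{10} = \frac{6148}{5}$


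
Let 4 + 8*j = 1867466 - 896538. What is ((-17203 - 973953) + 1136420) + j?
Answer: 533259/2 ≈ 2.6663e+5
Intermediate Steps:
j = 242731/2 (j = -½ + (1867466 - 896538)/8 = -½ + (⅛)*970928 = -½ + 121366 = 242731/2 ≈ 1.2137e+5)
((-17203 - 973953) + 1136420) + j = ((-17203 - 973953) + 1136420) + 242731/2 = (-991156 + 1136420) + 242731/2 = 145264 + 242731/2 = 533259/2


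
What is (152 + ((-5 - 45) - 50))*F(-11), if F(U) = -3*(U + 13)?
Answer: -312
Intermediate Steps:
F(U) = -39 - 3*U (F(U) = -3*(13 + U) = -39 - 3*U)
(152 + ((-5 - 45) - 50))*F(-11) = (152 + ((-5 - 45) - 50))*(-39 - 3*(-11)) = (152 + (-50 - 50))*(-39 + 33) = (152 - 100)*(-6) = 52*(-6) = -312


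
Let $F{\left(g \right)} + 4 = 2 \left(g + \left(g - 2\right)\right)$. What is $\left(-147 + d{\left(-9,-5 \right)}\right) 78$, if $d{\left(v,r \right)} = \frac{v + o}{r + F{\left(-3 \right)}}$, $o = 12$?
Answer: $- \frac{286884}{25} \approx -11475.0$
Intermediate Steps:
$F{\left(g \right)} = -8 + 4 g$ ($F{\left(g \right)} = -4 + 2 \left(g + \left(g - 2\right)\right) = -4 + 2 \left(g + \left(-2 + g\right)\right) = -4 + 2 \left(-2 + 2 g\right) = -4 + \left(-4 + 4 g\right) = -8 + 4 g$)
$d{\left(v,r \right)} = \frac{12 + v}{-20 + r}$ ($d{\left(v,r \right)} = \frac{v + 12}{r + \left(-8 + 4 \left(-3\right)\right)} = \frac{12 + v}{r - 20} = \frac{12 + v}{-20 + r}$)
$\left(-147 + d{\left(-9,-5 \right)}\right) 78 = \left(-147 + \frac{12 - 9}{-20 - 5}\right) 78 = \left(-147 + \frac{1}{-25} \cdot 3\right) 78 = \left(-147 - \frac{3}{25}\right) 78 = \left(- \frac{3678}{25}\right) 78 = - \frac{286884}{25}$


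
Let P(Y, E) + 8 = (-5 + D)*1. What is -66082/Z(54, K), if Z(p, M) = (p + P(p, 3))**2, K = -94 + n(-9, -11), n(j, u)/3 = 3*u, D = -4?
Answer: -1786/37 ≈ -48.270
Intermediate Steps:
P(Y, E) = -17 (P(Y, E) = -8 + (-5 - 4)*1 = -8 - 9*1 = -8 - 9 = -17)
n(j, u) = 9*u (n(j, u) = 3*(3*u) = 9*u)
K = -193 (K = -94 + 9*(-11) = -94 - 99 = -193)
Z(p, M) = (-17 + p)**2 (Z(p, M) = (p - 17)**2 = (-17 + p)**2)
-66082/Z(54, K) = -66082/(-17 + 54)**2 = -66082/(37**2) = -66082/1369 = -66082*1/1369 = -1786/37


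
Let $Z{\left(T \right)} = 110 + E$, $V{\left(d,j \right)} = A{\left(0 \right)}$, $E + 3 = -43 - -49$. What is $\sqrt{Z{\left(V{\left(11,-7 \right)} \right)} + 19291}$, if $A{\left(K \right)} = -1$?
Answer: $42 \sqrt{11} \approx 139.3$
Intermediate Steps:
$E = 3$ ($E = -3 - -6 = -3 + \left(-43 + 49\right) = -3 + 6 = 3$)
$V{\left(d,j \right)} = -1$
$Z{\left(T \right)} = 113$ ($Z{\left(T \right)} = 110 + 3 = 113$)
$\sqrt{Z{\left(V{\left(11,-7 \right)} \right)} + 19291} = \sqrt{113 + 19291} = \sqrt{19404} = 42 \sqrt{11}$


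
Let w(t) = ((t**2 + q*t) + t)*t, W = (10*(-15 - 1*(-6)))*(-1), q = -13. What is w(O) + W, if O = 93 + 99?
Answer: 6635610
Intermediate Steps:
O = 192
W = 90 (W = (10*(-15 + 6))*(-1) = (10*(-9))*(-1) = -90*(-1) = 90)
w(t) = t*(t**2 - 12*t) (w(t) = ((t**2 - 13*t) + t)*t = (t**2 - 12*t)*t = t*(t**2 - 12*t))
w(O) + W = 192**2*(-12 + 192) + 90 = 36864*180 + 90 = 6635520 + 90 = 6635610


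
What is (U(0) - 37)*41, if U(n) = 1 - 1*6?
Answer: -1722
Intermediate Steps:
U(n) = -5 (U(n) = 1 - 6 = -5)
(U(0) - 37)*41 = (-5 - 37)*41 = -42*41 = -1722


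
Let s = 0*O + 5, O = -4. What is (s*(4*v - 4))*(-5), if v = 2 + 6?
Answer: -700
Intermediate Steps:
v = 8
s = 5 (s = 0*(-4) + 5 = 0 + 5 = 5)
(s*(4*v - 4))*(-5) = (5*(4*8 - 4))*(-5) = (5*(32 - 4))*(-5) = (5*28)*(-5) = 140*(-5) = -700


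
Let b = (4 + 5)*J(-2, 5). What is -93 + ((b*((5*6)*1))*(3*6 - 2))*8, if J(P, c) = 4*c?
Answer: 691107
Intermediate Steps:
b = 180 (b = (4 + 5)*(4*5) = 9*20 = 180)
-93 + ((b*((5*6)*1))*(3*6 - 2))*8 = -93 + ((180*((5*6)*1))*(3*6 - 2))*8 = -93 + ((180*(30*1))*(18 - 2))*8 = -93 + ((180*30)*16)*8 = -93 + (5400*16)*8 = -93 + 86400*8 = -93 + 691200 = 691107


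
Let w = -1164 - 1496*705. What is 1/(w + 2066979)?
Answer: 1/1011135 ≈ 9.8899e-7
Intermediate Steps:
w = -1055844 (w = -1164 - 1054680 = -1055844)
1/(w + 2066979) = 1/(-1055844 + 2066979) = 1/1011135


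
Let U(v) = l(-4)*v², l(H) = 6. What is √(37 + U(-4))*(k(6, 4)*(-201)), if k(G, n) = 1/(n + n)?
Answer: -201*√133/8 ≈ -289.76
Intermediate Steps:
k(G, n) = 1/(2*n)
U(v) = 6*v²
√(37 + U(-4))*(k(6, 4)*(-201)) = √(37 + 6*(-4)²)*(((½)/4)*(-201)) = √(37 + 6*16)*(((½)*(¼))*(-201)) = √(37 + 96)*((⅛)*(-201)) = √133*(-201/8) = -201*√133/8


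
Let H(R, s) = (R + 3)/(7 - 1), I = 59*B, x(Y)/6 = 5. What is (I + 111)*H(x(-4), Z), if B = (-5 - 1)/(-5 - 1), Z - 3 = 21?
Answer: 935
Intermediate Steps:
Z = 24 (Z = 3 + 21 = 24)
x(Y) = 30 (x(Y) = 6*5 = 30)
B = 1 (B = -6/(-6) = -6*(-⅙) = 1)
I = 59 (I = 59*1 = 59)
H(R, s) = ½ + R/6 (H(R, s) = (3 + R)/6 = (3 + R)*(⅙) = ½ + R/6)
(I + 111)*H(x(-4), Z) = (59 + 111)*(½ + (⅙)*30) = 170*(½ + 5) = 170*(11/2) = 935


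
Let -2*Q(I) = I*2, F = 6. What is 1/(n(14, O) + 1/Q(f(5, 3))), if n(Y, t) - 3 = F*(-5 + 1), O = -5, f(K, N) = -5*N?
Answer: -15/314 ≈ -0.047771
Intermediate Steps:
n(Y, t) = -21 (n(Y, t) = 3 + 6*(-5 + 1) = 3 + 6*(-4) = 3 - 24 = -21)
Q(I) = -I (Q(I) = -I*2/2 = -I)
1/(n(14, O) + 1/Q(f(5, 3))) = 1/(-21 + 1/(-(-5)*3)) = 1/(-21 + 1/(-1*(-15))) = 1/(-21 + 1/15) = 1/(-314/15) = -15/314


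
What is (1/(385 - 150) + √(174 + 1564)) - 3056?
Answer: -718159/235 + √1738 ≈ -3014.3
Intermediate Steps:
(1/(385 - 150) + √(174 + 1564)) - 3056 = (1/235 + √1738) - 3056 = -718159/235 + √1738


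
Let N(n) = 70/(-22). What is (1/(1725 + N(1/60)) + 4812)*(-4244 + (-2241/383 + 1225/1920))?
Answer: -56956613763123607/2785543680 ≈ -2.0447e+7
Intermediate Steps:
N(n) = -35/11 (N(n) = 70*(-1/22) = -35/11)
(1/(1725 + N(1/60)) + 4812)*(-4244 + (-2241/383 + 1225/1920)) = (1/(1725 - 35/11) + 4812)*(-4244 + (-2241/383 + 1225/1920)) = (1/(18940/11) + 4812)*(-4244 + (-2241*1/383 + 1225*(1/1920))) = (11/18940 + 4812)*(-4244 + (-2241/383 + 245/384)) = 91139291*(-4244 - 766709/147072)/18940 = (91139291/18940)*(-624940277/147072) = -56956613763123607/2785543680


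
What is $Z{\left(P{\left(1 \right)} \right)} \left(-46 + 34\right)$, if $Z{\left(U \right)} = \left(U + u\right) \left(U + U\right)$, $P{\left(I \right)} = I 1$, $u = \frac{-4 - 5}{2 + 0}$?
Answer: $84$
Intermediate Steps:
$u = - \frac{9}{2} \approx -4.5$
$P{\left(I \right)} = I$
$Z{\left(U \right)} = 2 U \left(- \frac{9}{2} + U\right)$ ($Z{\left(U \right)} = \left(U - \frac{9}{2}\right) \left(U + U\right) = \left(- \frac{9}{2} + U\right) 2 U = 2 U \left(- \frac{9}{2} + U\right)$)
$Z{\left(P{\left(1 \right)} \right)} \left(-46 + 34\right) = 1 \left(-9 + 2 \cdot 1\right) \left(-46 + 34\right) = 1 \left(-9 + 2\right) \left(-12\right) = 1 \left(-7\right) \left(-12\right) = \left(-7\right) \left(-12\right) = 84$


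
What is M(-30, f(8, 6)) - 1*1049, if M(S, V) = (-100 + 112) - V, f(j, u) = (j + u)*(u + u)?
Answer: -1205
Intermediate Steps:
f(j, u) = 2*u*(j + u) (f(j, u) = (j + u)*(2*u) = 2*u*(j + u))
M(S, V) = 12 - V
M(-30, f(8, 6)) - 1*1049 = (12 - 2*6*(8 + 6)) - 1*1049 = (12 - 2*6*14) - 1049 = (12 - 1*168) - 1049 = (12 - 168) - 1049 = -156 - 1049 = -1205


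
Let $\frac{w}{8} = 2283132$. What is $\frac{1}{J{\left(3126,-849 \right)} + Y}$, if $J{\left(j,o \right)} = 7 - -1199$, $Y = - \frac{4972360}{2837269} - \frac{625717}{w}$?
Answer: $\frac{51822877172064}{62405794108210151} \approx 0.00083042$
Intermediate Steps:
$w = 18265056$ ($w = 8 \cdot 2283132 = 18265056$)
$Y = - \frac{92595761299033}{51822877172064}$ ($Y = - \frac{4972360}{2837269} - \frac{625717}{18265056} = - \frac{92595761299033}{51822877172064} \approx -1.7868$)
$J{\left(j,o \right)} = 1206$ ($J{\left(j,o \right)} = 7 + 1199 = 1206$)
$\frac{1}{J{\left(3126,-849 \right)} + Y} = \frac{1}{1206 - \frac{92595761299033}{51822877172064}} = \frac{1}{\frac{62405794108210151}{51822877172064}} = \frac{51822877172064}{62405794108210151}$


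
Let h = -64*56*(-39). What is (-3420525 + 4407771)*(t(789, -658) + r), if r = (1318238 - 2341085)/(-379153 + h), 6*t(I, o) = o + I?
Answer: 6169541964729/239377 ≈ 2.5773e+7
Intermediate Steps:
h = 139776 (h = -3584*(-39) = 139776)
t(I, o) = I/6 + o/6 (t(I, o) = (o + I)/6 = (I + o)/6 = I/6 + o/6)
r = 1022847/239377 (r = (1318238 - 2341085)/(-379153 + 139776) = -1022847/(-239377) = -1022847*(-1/239377) = 1022847/239377 ≈ 4.2730)
(-3420525 + 4407771)*(t(789, -658) + r) = (-3420525 + 4407771)*(((⅙)*789 + (⅙)*(-658)) + 1022847/239377) = 987246*((263/2 - 329/3) + 1022847/239377) = 987246*(131/6 + 1022847/239377) = 987246*(37495469/1436262) = 6169541964729/239377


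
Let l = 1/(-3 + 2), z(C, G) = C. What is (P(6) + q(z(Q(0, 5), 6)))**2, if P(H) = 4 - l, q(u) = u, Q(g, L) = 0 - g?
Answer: 25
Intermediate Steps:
Q(g, L) = -g
l = -1 (l = 1/(-1) = -1)
P(H) = 5 (P(H) = 4 - 1*(-1) = 4 + 1 = 5)
(P(6) + q(z(Q(0, 5), 6)))**2 = (5 - 1*0)**2 = (5 + 0)**2 = 5**2 = 25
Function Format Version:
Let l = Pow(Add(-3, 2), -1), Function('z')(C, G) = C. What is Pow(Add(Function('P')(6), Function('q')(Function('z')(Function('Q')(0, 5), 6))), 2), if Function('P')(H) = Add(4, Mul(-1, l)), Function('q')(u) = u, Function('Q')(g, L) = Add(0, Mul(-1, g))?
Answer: 25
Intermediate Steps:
Function('Q')(g, L) = Mul(-1, g)
l = -1 (l = Pow(-1, -1) = -1)
Function('P')(H) = 5 (Function('P')(H) = Add(4, Mul(-1, -1)) = Add(4, 1) = 5)
Pow(Add(Function('P')(6), Function('q')(Function('z')(Function('Q')(0, 5), 6))), 2) = Pow(Add(5, Mul(-1, 0)), 2) = Pow(Add(5, 0), 2) = Pow(5, 2) = 25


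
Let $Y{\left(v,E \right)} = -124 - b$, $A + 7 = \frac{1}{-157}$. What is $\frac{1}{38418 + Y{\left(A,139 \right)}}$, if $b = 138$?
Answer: $\frac{1}{38156} \approx 2.6208 \cdot 10^{-5}$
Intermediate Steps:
$A = - \frac{1100}{157}$ ($A = -7 + \frac{1}{-157} = -7 - \frac{1}{157} = - \frac{1100}{157} \approx -7.0064$)
$Y{\left(v,E \right)} = -262$ ($Y{\left(v,E \right)} = -124 - 138 = -262$)
$\frac{1}{38418 + Y{\left(A,139 \right)}} = \frac{1}{38418 - 262} = \frac{1}{38156}$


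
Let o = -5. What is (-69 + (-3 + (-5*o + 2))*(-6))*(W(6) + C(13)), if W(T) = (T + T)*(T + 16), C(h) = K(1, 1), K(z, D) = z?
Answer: -56445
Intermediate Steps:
C(h) = 1
W(T) = 2*T*(16 + T) (W(T) = (2*T)*(16 + T) = 2*T*(16 + T))
(-69 + (-3 + (-5*o + 2))*(-6))*(W(6) + C(13)) = (-69 + (-3 + (-5*(-5) + 2))*(-6))*(2*6*(16 + 6) + 1) = (-69 + (-3 + (25 + 2))*(-6))*(2*6*22 + 1) = (-69 + (-3 + 27)*(-6))*(264 + 1) = (-69 + 24*(-6))*265 = (-69 - 144)*265 = -213*265 = -56445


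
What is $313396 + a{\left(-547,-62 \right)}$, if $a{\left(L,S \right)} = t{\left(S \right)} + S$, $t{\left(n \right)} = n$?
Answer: $313272$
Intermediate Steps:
$a{\left(L,S \right)} = 2 S$ ($a{\left(L,S \right)} = S + S = 2 S$)
$313396 + a{\left(-547,-62 \right)} = 313396 + 2 \left(-62\right) = 313396 - 124 = 313272$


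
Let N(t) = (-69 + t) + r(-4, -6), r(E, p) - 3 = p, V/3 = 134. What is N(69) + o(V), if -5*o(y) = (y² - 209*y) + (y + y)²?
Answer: -724017/5 ≈ -1.4480e+5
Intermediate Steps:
V = 402 (V = 3*134 = 402)
r(E, p) = 3 + p
N(t) = -72 + t (N(t) = (-69 + t) + (3 - 6) = (-69 + t) - 3 = -72 + t)
o(y) = -y² + 209*y/5 (o(y) = -((y² - 209*y) + (y + y)²)/5 = -((y² - 209*y) + (2*y)²)/5 = -((y² - 209*y) + 4*y²)/5 = -(-209*y + 5*y²)/5 = -y² + 209*y/5)
N(69) + o(V) = (-72 + 69) + (⅕)*402*(209 - 5*402) = -3 + (⅕)*402*(209 - 2010) = -3 + (⅕)*402*(-1801) = -3 - 724002/5 = -724017/5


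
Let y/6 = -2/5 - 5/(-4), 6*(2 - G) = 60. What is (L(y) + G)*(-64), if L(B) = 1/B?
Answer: 25472/51 ≈ 499.45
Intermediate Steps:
G = -8 (G = 2 - ⅙*60 = 2 - 10 = -8)
y = 51/10 (y = 6*(-2/5 - 5/(-4)) = 6*(-2*⅕ - 5*(-¼)) = 6*(-⅖ + 5/4) = 6*(17/20) = 51/10 ≈ 5.1000)
(L(y) + G)*(-64) = (1/(51/10) - 8)*(-64) = (10/51 - 8)*(-64) = -398/51*(-64) = 25472/51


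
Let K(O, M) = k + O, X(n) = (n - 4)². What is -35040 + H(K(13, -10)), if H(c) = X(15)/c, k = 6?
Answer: -665639/19 ≈ -35034.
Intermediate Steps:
X(n) = (-4 + n)²
K(O, M) = 6 + O
H(c) = 121/c (H(c) = (-4 + 15)²/c = 11²/c = 121/c)
-35040 + H(K(13, -10)) = -35040 + 121/(6 + 13) = -35040 + 121/19 = -665639/19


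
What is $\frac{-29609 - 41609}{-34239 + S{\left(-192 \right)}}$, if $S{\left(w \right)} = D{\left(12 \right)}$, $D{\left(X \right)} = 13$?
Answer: $\frac{35609}{17113} \approx 2.0808$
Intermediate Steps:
$S{\left(w \right)} = 13$
$\frac{-29609 - 41609}{-34239 + S{\left(-192 \right)}} = \frac{-29609 - 41609}{-34239 + 13} = - \frac{71218}{-34226} = \left(-71218\right) \left(- \frac{1}{34226}\right) = \frac{35609}{17113}$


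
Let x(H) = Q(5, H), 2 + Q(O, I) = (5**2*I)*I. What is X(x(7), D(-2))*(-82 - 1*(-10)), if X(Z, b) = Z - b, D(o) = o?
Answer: -88200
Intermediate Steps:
Q(O, I) = -2 + 25*I**2 (Q(O, I) = -2 + (5**2*I)*I = -2 + (25*I)*I = -2 + 25*I**2)
x(H) = -2 + 25*H**2
X(x(7), D(-2))*(-82 - 1*(-10)) = ((-2 + 25*7**2) - 1*(-2))*(-82 - 1*(-10)) = ((-2 + 25*49) + 2)*(-82 + 10) = ((-2 + 1225) + 2)*(-72) = (1223 + 2)*(-72) = 1225*(-72) = -88200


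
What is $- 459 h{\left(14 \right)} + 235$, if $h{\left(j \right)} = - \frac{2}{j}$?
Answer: $\frac{2104}{7} \approx 300.57$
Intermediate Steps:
$- 459 h{\left(14 \right)} + 235 = - 459 \left(- \frac{2}{14}\right) + 235 = - 459 \left(\left(-2\right) \frac{1}{14}\right) + 235 = \left(-459\right) \left(- \frac{1}{7}\right) + 235 = \frac{459}{7} + 235 = \frac{2104}{7}$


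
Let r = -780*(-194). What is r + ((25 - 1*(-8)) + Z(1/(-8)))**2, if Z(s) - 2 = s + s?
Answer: 2440441/16 ≈ 1.5253e+5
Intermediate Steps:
Z(s) = 2 + 2*s (Z(s) = 2 + (s + s) = 2 + 2*s)
r = 151320
r + ((25 - 1*(-8)) + Z(1/(-8)))**2 = 151320 + ((25 - 1*(-8)) + (2 + 2/(-8)))**2 = 151320 + ((25 + 8) + (2 + 2*(-1/8)))**2 = 151320 + (33 + (2 - 1/4))**2 = 151320 + (33 + 7/4)**2 = 151320 + (139/4)**2 = 151320 + 19321/16 = 2440441/16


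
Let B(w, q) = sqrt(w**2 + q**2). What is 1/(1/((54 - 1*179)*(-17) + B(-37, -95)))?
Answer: 2125 + sqrt(10394) ≈ 2226.9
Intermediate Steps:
B(w, q) = sqrt(q**2 + w**2)
1/(1/((54 - 1*179)*(-17) + B(-37, -95))) = 1/(1/((54 - 1*179)*(-17) + sqrt((-95)**2 + (-37)**2))) = 1/(1/((54 - 179)*(-17) + sqrt(9025 + 1369))) = 1/(1/(-125*(-17) + sqrt(10394))) = 1/(1/(2125 + sqrt(10394))) = 2125 + sqrt(10394)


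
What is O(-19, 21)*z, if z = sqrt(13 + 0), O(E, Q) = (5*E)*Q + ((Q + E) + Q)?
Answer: -1972*sqrt(13) ≈ -7110.1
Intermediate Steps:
O(E, Q) = E + 2*Q + 5*E*Q (O(E, Q) = 5*E*Q + ((E + Q) + Q) = 5*E*Q + (E + 2*Q) = E + 2*Q + 5*E*Q)
z = sqrt(13) ≈ 3.6056
O(-19, 21)*z = (-19 + 2*21 + 5*(-19)*21)*sqrt(13) = (-19 + 42 - 1995)*sqrt(13) = -1972*sqrt(13)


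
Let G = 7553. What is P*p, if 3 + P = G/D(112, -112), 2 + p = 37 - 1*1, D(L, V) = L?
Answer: 17527/8 ≈ 2190.9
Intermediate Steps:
p = 34 (p = -2 + (37 - 1*1) = -2 + (37 - 1) = -2 + 36 = 34)
P = 1031/16 (P = -3 + 7553/112 = -3 + 7553*(1/112) = -3 + 1079/16 = 1031/16 ≈ 64.438)
P*p = (1031/16)*34 = 17527/8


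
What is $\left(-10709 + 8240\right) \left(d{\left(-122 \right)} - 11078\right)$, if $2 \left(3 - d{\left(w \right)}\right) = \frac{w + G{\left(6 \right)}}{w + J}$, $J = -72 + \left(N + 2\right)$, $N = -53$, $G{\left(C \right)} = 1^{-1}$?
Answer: $\frac{13398944499}{490} \approx 2.7345 \cdot 10^{7}$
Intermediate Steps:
$G{\left(C \right)} = 1$
$J = -123$ ($J = -72 + \left(-53 + 2\right) = -72 - 51 = -123$)
$d{\left(w \right)} = 3 - \frac{1 + w}{2 \left(-123 + w\right)}$ ($d{\left(w \right)} = 3 - \frac{\left(w + 1\right) \frac{1}{w - 123}}{2} = 3 - \frac{\left(1 + w\right) \frac{1}{-123 + w}}{2} = 3 - \frac{\frac{1}{-123 + w} \left(1 + w\right)}{2} = 3 - \frac{1 + w}{2 \left(-123 + w\right)}$)
$\left(-10709 + 8240\right) \left(d{\left(-122 \right)} - 11078\right) = \left(-10709 + 8240\right) \left(\frac{-739 + 5 \left(-122\right)}{2 \left(-123 - 122\right)} - 11078\right) = - 2469 \left(\frac{-739 - 610}{2 \left(-245\right)} - 11078\right) = - 2469 \left(\frac{1}{2} \left(- \frac{1}{245}\right) \left(-1349\right) - 11078\right) = - 2469 \left(\frac{1349}{490} - 11078\right) = \left(-2469\right) \left(- \frac{5426871}{490}\right) = \frac{13398944499}{490}$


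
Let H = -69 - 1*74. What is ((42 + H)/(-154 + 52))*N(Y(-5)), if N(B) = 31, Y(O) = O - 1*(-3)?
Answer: 3131/102 ≈ 30.696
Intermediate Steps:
H = -143 (H = -69 - 74 = -143)
Y(O) = 3 + O (Y(O) = O + 3 = 3 + O)
((42 + H)/(-154 + 52))*N(Y(-5)) = ((42 - 143)/(-154 + 52))*31 = -101/(-102)*31 = -101*(-1/102)*31 = (101/102)*31 = 3131/102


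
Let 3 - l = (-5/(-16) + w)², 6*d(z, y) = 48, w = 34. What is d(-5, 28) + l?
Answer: -298585/256 ≈ -1166.3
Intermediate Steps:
d(z, y) = 8 (d(z, y) = (⅙)*48 = 8)
l = -300633/256 (l = 3 - (-5/(-16) + 34)² = 3 - (-5*(-1/16) + 34)² = 3 - (5/16 + 34)² = 3 - (549/16)² = 3 - 1*301401/256 = 3 - 301401/256 = -300633/256 ≈ -1174.3)
d(-5, 28) + l = 8 - 300633/256 = -298585/256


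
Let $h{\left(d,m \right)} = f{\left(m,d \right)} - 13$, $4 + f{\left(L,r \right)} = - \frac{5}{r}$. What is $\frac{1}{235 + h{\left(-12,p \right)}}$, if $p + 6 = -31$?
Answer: $\frac{12}{2621} \approx 0.0045784$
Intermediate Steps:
$p = -37$ ($p = -6 - 31 = -37$)
$f{\left(L,r \right)} = -4 - \frac{5}{r}$
$h{\left(d,m \right)} = -17 - \frac{5}{d}$ ($h{\left(d,m \right)} = \left(-4 - \frac{5}{d}\right) - 13 = -17 - \frac{5}{d}$)
$\frac{1}{235 + h{\left(-12,p \right)}} = \frac{1}{235 - \left(17 + \frac{5}{-12}\right)} = \frac{1}{235 - \frac{199}{12}} = \frac{1}{\frac{2621}{12}} = \frac{12}{2621}$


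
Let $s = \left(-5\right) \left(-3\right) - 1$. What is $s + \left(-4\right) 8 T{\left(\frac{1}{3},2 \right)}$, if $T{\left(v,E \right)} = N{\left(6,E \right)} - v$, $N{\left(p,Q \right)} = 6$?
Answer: $- \frac{502}{3} \approx -167.33$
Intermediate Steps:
$T{\left(v,E \right)} = 6 - v$
$s = 14$ ($s = 15 - 1 = 14$)
$s + \left(-4\right) 8 T{\left(\frac{1}{3},2 \right)} = 14 + \left(-4\right) 8 \left(6 - \frac{1}{3}\right) = 14 - 32 \left(6 - \frac{1}{3}\right) = 14 - \frac{544}{3} = - \frac{502}{3}$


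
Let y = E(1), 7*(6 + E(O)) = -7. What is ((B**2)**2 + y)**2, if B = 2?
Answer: 81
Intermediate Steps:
E(O) = -7 (E(O) = -6 + (1/7)*(-7) = -6 - 1 = -7)
y = -7
((B**2)**2 + y)**2 = ((2**2)**2 - 7)**2 = (4**2 - 7)**2 = (16 - 7)**2 = 9**2 = 81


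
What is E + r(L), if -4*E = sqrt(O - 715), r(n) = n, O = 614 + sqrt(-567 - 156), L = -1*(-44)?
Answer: 44 - sqrt(-101 + I*sqrt(723))/4 ≈ 43.668 - 2.5343*I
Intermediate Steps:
L = 44
O = 614 + I*sqrt(723) (O = 614 + sqrt(-723) = 614 + I*sqrt(723) ≈ 614.0 + 26.889*I)
E = -sqrt(-101 + I*sqrt(723))/4 (E = -sqrt((614 + I*sqrt(723)) - 715)/4 = -sqrt(-101 + I*sqrt(723))/4 ≈ -0.33157 - 2.5343*I)
E + r(L) = -sqrt(-101 + I*sqrt(723))/4 + 44 = 44 - sqrt(-101 + I*sqrt(723))/4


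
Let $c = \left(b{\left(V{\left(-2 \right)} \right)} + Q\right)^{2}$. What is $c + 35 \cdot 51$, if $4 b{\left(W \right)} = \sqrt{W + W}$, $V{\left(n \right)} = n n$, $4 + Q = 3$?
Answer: $\frac{3573}{2} - \sqrt{2} \approx 1785.1$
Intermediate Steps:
$Q = -1$ ($Q = -4 + 3 = -1$)
$V{\left(n \right)} = n^{2}$
$b{\left(W \right)} = \frac{\sqrt{2} \sqrt{W}}{4}$ ($b{\left(W \right)} = \frac{\sqrt{W + W}}{4} = \frac{\sqrt{2 W}}{4} = \frac{\sqrt{2} \sqrt{W}}{4}$)
$c = \left(-1 + \frac{\sqrt{2}}{2}\right)^{2}$ ($c = \left(\frac{\sqrt{2} \sqrt{\left(-2\right)^{2}}}{4} - 1\right)^{2} = \left(\frac{\sqrt{2} \sqrt{4}}{4} - 1\right)^{2} = \left(\frac{1}{4} \sqrt{2} \cdot 2 - 1\right)^{2} = \left(\frac{\sqrt{2}}{2} - 1\right)^{2} = \left(-1 + \frac{\sqrt{2}}{2}\right)^{2} \approx 0.085786$)
$c + 35 \cdot 51 = \left(\frac{3}{2} - \sqrt{2}\right) + 35 \cdot 51 = \left(\frac{3}{2} - \sqrt{2}\right) + 1785 = \frac{3573}{2} - \sqrt{2}$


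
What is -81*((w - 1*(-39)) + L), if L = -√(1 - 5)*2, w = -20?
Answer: -1539 + 324*I ≈ -1539.0 + 324.0*I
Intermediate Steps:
L = -4*I (L = -√(-4)*2 = -2*I*2 = -4*I ≈ -4.0*I)
-81*((w - 1*(-39)) + L) = -81*((-20 - 1*(-39)) - 4*I) = -81*((-20 + 39) - 4*I) = -81*(19 - 4*I) = -1539 + 324*I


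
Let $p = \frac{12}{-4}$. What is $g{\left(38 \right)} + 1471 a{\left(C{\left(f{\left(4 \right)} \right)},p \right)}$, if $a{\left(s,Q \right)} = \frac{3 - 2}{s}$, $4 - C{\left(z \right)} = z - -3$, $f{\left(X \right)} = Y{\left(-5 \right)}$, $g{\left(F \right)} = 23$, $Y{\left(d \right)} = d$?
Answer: $\frac{1609}{6} \approx 268.17$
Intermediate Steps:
$p = -3$ ($p = 12 \left(- \frac{1}{4}\right) = -3$)
$f{\left(X \right)} = -5$
$C{\left(z \right)} = 1 - z$ ($C{\left(z \right)} = 4 - \left(z - -3\right) = 4 - \left(z + 3\right) = 4 - \left(3 + z\right) = 1 - z$)
$a{\left(s,Q \right)} = \frac{1}{s}$ ($a{\left(s,Q \right)} = \frac{3 - 2}{s} = 1 \frac{1}{s} = \frac{1}{s}$)
$g{\left(38 \right)} + 1471 a{\left(C{\left(f{\left(4 \right)} \right)},p \right)} = 23 + \frac{1471}{1 - -5} = 23 + \frac{1471}{1 + 5} = 23 + \frac{1471}{6} = \frac{1609}{6}$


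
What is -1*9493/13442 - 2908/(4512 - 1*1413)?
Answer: -6228013/3786978 ≈ -1.6446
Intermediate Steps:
-1*9493/13442 - 2908/(4512 - 1*1413) = -9493*1/13442 - 2908/(4512 - 1413) = -863/1222 - 2908/3099 = -6228013/3786978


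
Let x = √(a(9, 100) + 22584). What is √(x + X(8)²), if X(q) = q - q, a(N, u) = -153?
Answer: 22431^(¼) ≈ 12.238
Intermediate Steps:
X(q) = 0
x = √22431 (x = √(-153 + 22584) = √22431 ≈ 149.77)
√(x + X(8)²) = √(√22431 + 0²) = √(√22431 + 0) = √(√22431) = 22431^(¼)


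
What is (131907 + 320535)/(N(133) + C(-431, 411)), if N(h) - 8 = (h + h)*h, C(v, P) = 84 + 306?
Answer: 226221/17888 ≈ 12.647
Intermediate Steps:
C(v, P) = 390
N(h) = 8 + 2*h**2 (N(h) = 8 + (h + h)*h = 8 + (2*h)*h = 8 + 2*h**2)
(131907 + 320535)/(N(133) + C(-431, 411)) = (131907 + 320535)/((8 + 2*133**2) + 390) = 452442/((8 + 2*17689) + 390) = 452442/((8 + 35378) + 390) = 452442/(35386 + 390) = 452442/35776 = 452442*(1/35776) = 226221/17888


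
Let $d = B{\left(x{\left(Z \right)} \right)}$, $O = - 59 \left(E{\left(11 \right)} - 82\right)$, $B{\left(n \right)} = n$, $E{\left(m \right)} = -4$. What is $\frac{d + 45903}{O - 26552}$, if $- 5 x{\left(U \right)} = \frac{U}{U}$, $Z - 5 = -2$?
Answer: $- \frac{114757}{53695} \approx -2.1372$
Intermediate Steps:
$Z = 3$ ($Z = 5 - 2 = 3$)
$x{\left(U \right)} = - \frac{1}{5}$ ($x{\left(U \right)} = - \frac{U \frac{1}{U}}{5} = \left(- \frac{1}{5}\right) 1 = - \frac{1}{5}$)
$O = 5074$ ($O = - 59 \left(-4 - 82\right) = \left(-59\right) \left(-86\right) = 5074$)
$d = - \frac{1}{5} \approx -0.2$
$\frac{d + 45903}{O - 26552} = \frac{- \frac{1}{5} + 45903}{5074 - 26552} = \frac{229514}{5 \left(-21478\right)} = \frac{229514}{5} \left(- \frac{1}{21478}\right) = - \frac{114757}{53695}$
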